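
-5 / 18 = -0.28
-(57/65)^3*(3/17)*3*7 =-2.50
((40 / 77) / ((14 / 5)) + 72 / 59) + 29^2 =26789349 / 31801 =842.41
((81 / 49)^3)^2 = 282429536481 / 13841287201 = 20.40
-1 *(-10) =10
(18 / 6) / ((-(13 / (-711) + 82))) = -2133 / 58289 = -0.04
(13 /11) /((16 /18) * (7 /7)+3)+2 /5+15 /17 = 10382 /6545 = 1.59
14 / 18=7 / 9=0.78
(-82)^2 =6724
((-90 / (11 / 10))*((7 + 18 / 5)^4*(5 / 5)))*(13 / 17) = -3692745108 / 4675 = -789892.00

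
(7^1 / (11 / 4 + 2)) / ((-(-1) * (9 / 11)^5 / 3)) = 4509428 / 373977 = 12.06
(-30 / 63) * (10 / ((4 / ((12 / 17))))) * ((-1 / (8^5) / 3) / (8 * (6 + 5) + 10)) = 25 / 286605312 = 0.00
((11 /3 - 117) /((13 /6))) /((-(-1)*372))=-170 /1209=-0.14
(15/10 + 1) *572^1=1430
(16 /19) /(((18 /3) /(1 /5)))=8 /285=0.03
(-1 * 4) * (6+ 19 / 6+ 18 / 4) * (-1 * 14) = 2296 / 3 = 765.33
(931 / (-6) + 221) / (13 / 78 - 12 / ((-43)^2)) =730355 / 1777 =411.00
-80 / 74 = -40 / 37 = -1.08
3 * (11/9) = 11/3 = 3.67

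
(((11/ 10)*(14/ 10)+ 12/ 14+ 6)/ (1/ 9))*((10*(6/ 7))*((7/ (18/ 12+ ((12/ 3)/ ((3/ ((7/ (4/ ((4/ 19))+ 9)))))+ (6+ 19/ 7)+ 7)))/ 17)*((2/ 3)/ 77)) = 634824/ 4823665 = 0.13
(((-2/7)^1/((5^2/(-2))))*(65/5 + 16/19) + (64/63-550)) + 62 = -486.67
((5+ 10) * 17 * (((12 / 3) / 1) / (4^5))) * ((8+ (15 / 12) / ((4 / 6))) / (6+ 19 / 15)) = 302175 / 223232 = 1.35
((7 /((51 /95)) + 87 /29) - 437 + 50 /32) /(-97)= 342229 /79152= 4.32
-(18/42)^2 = -9/49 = -0.18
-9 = -9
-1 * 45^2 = -2025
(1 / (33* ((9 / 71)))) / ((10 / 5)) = 71 / 594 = 0.12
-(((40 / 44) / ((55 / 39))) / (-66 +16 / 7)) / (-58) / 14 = -39 / 3130028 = -0.00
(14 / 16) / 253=7 / 2024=0.00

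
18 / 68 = 9 / 34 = 0.26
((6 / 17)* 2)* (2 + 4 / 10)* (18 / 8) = 324 / 85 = 3.81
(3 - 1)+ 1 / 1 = 3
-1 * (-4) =4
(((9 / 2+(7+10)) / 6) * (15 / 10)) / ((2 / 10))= 215 / 8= 26.88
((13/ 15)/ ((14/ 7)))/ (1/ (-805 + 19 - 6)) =-343.20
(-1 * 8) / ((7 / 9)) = -72 / 7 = -10.29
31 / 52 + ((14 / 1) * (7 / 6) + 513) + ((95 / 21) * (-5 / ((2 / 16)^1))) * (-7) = 93423 / 52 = 1796.60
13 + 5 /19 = 252 /19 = 13.26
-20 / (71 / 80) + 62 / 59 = -21.48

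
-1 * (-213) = 213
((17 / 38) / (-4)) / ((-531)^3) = 17 / 22757636232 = 0.00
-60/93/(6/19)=-190/93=-2.04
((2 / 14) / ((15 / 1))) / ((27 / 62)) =62 / 2835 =0.02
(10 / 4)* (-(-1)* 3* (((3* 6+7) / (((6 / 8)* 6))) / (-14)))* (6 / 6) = -2.98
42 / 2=21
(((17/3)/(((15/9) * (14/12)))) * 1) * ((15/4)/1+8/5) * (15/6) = 5457/140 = 38.98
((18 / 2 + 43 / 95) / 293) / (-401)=-898 / 11161835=-0.00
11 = 11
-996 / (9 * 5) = -332 / 15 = -22.13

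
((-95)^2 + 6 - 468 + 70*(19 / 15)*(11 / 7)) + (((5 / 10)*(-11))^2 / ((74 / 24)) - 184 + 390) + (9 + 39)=995242 / 111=8966.14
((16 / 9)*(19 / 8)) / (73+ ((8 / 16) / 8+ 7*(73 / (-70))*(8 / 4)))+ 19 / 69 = 336509 / 968139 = 0.35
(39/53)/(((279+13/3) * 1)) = 117/45050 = 0.00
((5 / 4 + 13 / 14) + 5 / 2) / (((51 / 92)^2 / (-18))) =-554392 / 2023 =-274.04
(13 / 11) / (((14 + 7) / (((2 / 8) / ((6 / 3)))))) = 13 / 1848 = 0.01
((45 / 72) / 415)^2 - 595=-262333119 / 440896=-595.00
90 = 90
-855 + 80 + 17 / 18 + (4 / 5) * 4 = -69377 / 90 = -770.86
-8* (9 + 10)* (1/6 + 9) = -4180/3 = -1393.33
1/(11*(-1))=-1/11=-0.09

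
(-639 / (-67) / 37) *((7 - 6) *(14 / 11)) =8946 / 27269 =0.33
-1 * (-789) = 789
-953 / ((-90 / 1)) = 953 / 90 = 10.59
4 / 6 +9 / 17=61 / 51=1.20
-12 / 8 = -3 / 2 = -1.50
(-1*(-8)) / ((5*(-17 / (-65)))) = 6.12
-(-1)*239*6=1434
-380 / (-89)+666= 59654 / 89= 670.27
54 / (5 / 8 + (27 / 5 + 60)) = 2160 / 2641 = 0.82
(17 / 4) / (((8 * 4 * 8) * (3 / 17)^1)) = 289 / 3072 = 0.09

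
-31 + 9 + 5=-17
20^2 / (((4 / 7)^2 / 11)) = 13475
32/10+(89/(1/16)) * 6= 42736/5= 8547.20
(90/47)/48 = 15/376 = 0.04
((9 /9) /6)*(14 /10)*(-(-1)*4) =14 /15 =0.93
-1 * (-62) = 62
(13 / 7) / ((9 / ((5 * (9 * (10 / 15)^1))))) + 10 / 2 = 235 / 21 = 11.19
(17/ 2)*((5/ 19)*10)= 425/ 19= 22.37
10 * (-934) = -9340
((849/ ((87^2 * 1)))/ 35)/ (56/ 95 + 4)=5377/ 7700196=0.00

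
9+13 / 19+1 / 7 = 1307 / 133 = 9.83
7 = 7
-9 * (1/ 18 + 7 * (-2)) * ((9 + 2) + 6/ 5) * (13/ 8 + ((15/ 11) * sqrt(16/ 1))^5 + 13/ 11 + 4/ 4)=19064353039517/ 2576816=7398414.57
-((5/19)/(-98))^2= -25/3467044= -0.00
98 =98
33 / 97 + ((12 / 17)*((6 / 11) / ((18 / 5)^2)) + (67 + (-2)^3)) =59.37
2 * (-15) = -30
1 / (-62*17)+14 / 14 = 1053 / 1054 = 1.00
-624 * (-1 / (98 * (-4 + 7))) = 104 / 49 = 2.12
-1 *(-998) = 998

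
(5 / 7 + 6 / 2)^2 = 676 / 49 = 13.80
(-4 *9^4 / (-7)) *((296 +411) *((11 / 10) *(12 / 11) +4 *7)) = 386994024 / 5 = 77398804.80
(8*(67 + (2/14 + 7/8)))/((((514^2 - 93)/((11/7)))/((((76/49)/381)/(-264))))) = -72371/1449578438658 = -0.00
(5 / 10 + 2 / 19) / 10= 23 / 380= 0.06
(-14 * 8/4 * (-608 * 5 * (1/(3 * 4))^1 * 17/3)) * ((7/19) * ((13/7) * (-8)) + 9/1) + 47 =1276103/9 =141789.22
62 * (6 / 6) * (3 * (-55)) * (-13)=132990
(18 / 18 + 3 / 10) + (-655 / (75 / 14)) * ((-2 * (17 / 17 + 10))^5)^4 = -2587515401181730034154752442329 / 30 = -86250513372724334471825080000.00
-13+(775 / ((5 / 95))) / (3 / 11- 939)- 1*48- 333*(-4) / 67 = -39300455 / 691842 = -56.81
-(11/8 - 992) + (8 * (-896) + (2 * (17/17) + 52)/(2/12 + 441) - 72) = -132334173/21176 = -6249.25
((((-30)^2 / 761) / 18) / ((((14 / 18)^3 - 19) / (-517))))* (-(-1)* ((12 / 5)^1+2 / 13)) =14219145 / 3037151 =4.68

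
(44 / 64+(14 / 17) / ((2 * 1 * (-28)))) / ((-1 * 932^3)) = -183 / 220199658496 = -0.00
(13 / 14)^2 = 0.86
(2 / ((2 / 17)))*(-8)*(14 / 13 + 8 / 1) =-16048 / 13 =-1234.46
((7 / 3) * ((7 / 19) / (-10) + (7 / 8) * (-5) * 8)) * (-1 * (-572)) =-4442438 / 95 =-46762.51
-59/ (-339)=59/ 339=0.17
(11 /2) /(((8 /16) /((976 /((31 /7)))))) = 2424.26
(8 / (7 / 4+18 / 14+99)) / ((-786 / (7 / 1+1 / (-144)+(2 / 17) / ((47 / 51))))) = -337351 / 474944823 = -0.00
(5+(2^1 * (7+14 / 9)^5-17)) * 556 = 3009550007656 / 59049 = 50966993.64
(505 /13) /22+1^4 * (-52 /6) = -6.90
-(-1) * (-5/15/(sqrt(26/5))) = -sqrt(130)/78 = -0.15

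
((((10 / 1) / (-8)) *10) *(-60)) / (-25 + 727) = 125 / 117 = 1.07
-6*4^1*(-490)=11760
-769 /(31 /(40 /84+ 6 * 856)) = -82948954 /651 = -127417.75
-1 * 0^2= 0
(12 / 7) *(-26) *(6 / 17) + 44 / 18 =-14230 / 1071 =-13.29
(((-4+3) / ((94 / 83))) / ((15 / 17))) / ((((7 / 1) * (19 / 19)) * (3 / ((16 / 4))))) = -2822 / 14805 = -0.19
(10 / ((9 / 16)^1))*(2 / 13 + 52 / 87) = 136000 / 10179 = 13.36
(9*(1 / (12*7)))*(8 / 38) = 3 / 133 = 0.02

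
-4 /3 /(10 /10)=-4 /3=-1.33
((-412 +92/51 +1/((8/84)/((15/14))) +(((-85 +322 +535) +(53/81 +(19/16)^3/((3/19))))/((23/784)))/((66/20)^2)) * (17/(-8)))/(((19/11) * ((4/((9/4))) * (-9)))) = 411919657385/2609750016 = 157.84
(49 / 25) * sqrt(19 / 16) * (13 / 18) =637 * sqrt(19) / 1800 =1.54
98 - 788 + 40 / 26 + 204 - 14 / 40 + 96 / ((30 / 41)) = -91939 / 260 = -353.61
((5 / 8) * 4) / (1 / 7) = 35 / 2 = 17.50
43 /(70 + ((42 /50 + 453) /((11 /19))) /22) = 130075 /319537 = 0.41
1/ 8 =0.12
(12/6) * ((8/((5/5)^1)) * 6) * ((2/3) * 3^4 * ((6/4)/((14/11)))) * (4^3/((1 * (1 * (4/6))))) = 4105728/7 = 586532.57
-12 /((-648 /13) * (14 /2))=13 /378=0.03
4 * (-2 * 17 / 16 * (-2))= 17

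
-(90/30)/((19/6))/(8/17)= -153/76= -2.01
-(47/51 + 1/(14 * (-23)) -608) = 9969493/16422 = 607.08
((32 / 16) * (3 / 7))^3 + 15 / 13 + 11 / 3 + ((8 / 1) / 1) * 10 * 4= 4353548 / 13377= 325.45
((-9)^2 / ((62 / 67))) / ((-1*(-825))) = 1809 / 17050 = 0.11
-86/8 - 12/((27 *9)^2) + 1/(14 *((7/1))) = -41433499/3857868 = -10.74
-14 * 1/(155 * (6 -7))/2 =7/155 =0.05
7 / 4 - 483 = -481.25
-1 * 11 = -11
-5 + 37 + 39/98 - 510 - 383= -84339/98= -860.60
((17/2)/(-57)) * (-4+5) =-17/114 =-0.15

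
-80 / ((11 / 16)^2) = -20480 / 121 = -169.26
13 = 13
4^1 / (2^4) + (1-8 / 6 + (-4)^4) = 3071 / 12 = 255.92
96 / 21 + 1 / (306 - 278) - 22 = -487 / 28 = -17.39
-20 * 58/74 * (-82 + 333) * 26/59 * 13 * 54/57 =-885708720/41477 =-21354.21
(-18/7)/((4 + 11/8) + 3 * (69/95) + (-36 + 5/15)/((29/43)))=1190160/20981051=0.06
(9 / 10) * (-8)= -36 / 5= -7.20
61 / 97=0.63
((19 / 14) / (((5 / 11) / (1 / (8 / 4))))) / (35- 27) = 209 / 1120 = 0.19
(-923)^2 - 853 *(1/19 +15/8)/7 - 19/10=4531002527/5320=851692.20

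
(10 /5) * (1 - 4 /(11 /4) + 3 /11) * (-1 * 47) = 188 /11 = 17.09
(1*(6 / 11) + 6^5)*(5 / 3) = 142570 / 11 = 12960.91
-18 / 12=-3 / 2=-1.50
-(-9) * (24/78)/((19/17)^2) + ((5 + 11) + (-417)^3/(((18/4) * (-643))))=75676631158/3017599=25078.43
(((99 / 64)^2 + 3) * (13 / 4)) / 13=22089 / 16384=1.35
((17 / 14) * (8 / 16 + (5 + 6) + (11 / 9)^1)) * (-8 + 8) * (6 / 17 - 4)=0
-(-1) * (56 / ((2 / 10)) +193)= 473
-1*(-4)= 4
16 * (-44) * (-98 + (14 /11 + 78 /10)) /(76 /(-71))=-5556176 /95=-58486.06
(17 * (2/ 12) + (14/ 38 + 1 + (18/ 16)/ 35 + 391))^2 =39790018732489/ 254721600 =156209.83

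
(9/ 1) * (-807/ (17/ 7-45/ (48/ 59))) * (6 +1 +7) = 1922.74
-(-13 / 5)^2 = -169 / 25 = -6.76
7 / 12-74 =-73.42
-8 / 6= -4 / 3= -1.33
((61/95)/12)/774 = 61/882360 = 0.00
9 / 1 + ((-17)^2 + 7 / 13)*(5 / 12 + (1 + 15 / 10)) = 33286 / 39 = 853.49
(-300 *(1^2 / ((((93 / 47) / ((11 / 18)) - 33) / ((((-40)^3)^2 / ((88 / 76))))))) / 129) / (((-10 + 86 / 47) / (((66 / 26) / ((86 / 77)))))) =-28439549600000000 / 369857319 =-76893299.49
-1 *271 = -271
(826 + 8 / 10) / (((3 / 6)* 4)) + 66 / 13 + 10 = 27851 / 65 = 428.48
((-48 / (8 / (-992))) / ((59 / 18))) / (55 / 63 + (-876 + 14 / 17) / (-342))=1090055232 / 2060221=529.10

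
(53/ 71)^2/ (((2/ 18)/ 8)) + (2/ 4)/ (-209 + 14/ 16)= 336722756/ 8393265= 40.12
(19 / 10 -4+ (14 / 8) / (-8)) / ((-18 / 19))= 2.45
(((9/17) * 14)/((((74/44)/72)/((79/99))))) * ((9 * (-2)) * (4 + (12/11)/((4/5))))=-169138368/6919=-24445.49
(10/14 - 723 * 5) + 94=-24642/7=-3520.29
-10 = -10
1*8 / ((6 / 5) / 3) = 20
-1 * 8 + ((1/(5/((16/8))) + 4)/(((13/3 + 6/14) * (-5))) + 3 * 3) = 1019/1250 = 0.82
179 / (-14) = -179 / 14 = -12.79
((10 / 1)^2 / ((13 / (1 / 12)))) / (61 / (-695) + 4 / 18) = 52125 / 10933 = 4.77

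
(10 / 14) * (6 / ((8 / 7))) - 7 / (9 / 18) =-41 / 4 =-10.25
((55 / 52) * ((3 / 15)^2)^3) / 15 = 11 / 2437500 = 0.00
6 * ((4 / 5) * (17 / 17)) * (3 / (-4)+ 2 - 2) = -18 / 5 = -3.60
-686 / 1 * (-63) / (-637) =-882 / 13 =-67.85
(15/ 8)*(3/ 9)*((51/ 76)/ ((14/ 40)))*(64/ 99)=3400/ 4389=0.77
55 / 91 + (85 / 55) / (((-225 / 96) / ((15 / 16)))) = -0.01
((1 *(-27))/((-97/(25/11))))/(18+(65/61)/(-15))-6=-20881437/3500827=-5.96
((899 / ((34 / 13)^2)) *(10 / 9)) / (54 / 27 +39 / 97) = 60.79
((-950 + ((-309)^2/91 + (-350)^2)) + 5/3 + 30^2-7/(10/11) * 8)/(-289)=-168494656/394485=-427.13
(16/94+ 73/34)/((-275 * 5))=-3703/2197250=-0.00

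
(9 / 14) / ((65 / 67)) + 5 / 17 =14801 / 15470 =0.96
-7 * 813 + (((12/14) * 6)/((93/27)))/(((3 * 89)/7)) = -15701361/2759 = -5690.96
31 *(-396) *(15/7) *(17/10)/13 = -313038/91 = -3439.98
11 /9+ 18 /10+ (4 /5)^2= 824 /225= 3.66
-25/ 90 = -5/ 18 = -0.28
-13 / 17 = -0.76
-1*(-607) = 607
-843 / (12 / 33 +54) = -9273 / 598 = -15.51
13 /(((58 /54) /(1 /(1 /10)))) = 3510 /29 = 121.03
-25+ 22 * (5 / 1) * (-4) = -465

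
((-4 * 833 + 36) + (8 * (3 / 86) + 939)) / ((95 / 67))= -6789713 / 4085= -1662.11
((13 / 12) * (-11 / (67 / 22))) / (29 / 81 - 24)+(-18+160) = 36481091 / 256610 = 142.17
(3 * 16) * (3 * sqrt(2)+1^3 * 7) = 144 * sqrt(2)+336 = 539.65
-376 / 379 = -0.99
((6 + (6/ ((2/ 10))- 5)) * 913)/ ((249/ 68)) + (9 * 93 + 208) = 26323/ 3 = 8774.33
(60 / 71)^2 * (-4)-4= -6.86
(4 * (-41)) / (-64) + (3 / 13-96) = -19387 / 208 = -93.21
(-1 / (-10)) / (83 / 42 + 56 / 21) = 7 / 325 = 0.02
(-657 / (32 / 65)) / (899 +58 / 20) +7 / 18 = -1416661 / 1298736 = -1.09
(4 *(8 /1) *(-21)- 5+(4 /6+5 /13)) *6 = -52724 /13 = -4055.69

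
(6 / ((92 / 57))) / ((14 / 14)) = 171 / 46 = 3.72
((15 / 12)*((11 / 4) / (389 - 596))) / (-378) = 55 / 1251936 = 0.00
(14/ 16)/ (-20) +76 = 12153/ 160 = 75.96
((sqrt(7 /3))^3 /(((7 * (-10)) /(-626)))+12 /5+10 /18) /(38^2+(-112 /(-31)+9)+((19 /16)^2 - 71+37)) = 1055488 /508547115+2483968 * sqrt(21) /508547115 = 0.02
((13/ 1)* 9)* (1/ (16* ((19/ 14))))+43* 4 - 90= 87.39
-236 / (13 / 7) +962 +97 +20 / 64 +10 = 195985 / 208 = 942.24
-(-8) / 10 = 4 / 5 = 0.80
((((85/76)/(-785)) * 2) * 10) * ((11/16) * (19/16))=-935/40192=-0.02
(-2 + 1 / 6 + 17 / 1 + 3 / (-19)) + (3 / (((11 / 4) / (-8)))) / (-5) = 105049 / 6270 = 16.75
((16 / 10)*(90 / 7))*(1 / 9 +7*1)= 1024 / 7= 146.29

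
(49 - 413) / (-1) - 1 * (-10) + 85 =459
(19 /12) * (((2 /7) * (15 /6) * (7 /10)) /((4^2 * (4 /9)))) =57 /512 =0.11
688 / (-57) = -688 / 57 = -12.07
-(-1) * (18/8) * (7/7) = 2.25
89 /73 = 1.22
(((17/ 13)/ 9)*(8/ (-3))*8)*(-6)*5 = 10880/ 117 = 92.99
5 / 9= 0.56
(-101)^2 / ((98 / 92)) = 469246 / 49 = 9576.45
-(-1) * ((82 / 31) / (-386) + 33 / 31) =1.06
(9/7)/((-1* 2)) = -9/14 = -0.64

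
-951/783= -317/261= -1.21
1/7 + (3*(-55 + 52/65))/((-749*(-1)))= -278/3745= -0.07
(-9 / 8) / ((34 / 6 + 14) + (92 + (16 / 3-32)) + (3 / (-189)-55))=-567 / 15112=-0.04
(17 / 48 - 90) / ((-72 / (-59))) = -253877 / 3456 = -73.46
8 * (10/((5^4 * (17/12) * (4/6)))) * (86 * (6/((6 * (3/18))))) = 148608/2125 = 69.93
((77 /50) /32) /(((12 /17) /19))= 24871 /19200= 1.30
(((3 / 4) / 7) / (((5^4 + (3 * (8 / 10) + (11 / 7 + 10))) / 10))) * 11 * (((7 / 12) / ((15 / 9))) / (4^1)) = 1155 / 715648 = 0.00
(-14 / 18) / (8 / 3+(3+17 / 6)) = -14 / 153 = -0.09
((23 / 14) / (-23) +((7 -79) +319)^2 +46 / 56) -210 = 60799.75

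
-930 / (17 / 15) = -13950 / 17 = -820.59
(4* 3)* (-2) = -24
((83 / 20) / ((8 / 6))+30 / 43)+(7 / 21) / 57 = 2244737 / 588240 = 3.82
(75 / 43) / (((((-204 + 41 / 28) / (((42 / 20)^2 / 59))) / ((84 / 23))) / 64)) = -49787136 / 330908521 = -0.15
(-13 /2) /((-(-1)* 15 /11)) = -143 /30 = -4.77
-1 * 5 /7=-0.71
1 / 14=0.07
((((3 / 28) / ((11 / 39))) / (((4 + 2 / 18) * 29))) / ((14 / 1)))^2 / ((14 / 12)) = 3326427 / 74924696539616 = 0.00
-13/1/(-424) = 13/424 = 0.03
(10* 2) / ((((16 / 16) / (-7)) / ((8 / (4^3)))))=-35 / 2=-17.50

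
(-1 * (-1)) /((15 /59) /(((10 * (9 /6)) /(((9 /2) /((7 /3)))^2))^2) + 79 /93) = 1053942960 /911759551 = 1.16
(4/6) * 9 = 6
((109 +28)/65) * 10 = 274/13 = 21.08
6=6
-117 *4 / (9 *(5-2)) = -52 / 3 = -17.33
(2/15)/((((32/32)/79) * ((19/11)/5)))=1738/57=30.49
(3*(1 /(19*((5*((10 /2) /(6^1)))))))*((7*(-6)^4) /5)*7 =1143072 /2375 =481.29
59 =59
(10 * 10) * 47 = 4700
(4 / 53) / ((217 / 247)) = 988 / 11501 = 0.09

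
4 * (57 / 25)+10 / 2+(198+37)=6228 / 25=249.12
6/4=3/2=1.50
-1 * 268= -268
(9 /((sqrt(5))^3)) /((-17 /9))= -81 * sqrt(5) /425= -0.43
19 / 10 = 1.90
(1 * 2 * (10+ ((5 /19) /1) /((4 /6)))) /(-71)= -395 /1349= -0.29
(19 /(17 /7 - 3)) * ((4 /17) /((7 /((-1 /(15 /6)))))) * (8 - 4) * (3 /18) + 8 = 2116 /255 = 8.30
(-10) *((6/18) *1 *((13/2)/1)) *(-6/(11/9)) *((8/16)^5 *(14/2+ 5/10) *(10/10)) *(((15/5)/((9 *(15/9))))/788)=1755/277376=0.01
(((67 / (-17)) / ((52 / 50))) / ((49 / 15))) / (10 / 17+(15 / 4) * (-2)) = 5025 / 29939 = 0.17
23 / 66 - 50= -3277 / 66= -49.65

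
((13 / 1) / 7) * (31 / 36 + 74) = 5005 / 36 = 139.03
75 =75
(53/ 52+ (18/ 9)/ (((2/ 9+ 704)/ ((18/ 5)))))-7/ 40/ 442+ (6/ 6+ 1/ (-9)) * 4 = 2311797701/ 504251280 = 4.58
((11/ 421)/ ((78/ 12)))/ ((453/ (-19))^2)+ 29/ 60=10856877791/ 22462177140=0.48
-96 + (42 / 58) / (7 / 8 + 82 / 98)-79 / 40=-75930541 / 778360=-97.55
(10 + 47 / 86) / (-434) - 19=-710063 / 37324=-19.02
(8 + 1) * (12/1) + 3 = 111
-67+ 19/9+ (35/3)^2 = 641/9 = 71.22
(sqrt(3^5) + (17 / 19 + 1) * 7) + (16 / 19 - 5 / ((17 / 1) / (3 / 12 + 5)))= 16229 / 1292 + 9 * sqrt(3)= 28.15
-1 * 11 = -11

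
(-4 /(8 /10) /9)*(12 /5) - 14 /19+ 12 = 566 /57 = 9.93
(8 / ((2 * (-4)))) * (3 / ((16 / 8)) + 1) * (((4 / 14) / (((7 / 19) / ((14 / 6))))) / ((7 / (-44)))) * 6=8360 / 49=170.61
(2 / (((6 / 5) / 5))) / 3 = 25 / 9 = 2.78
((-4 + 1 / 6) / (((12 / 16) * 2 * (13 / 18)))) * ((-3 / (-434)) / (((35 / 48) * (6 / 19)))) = -10488 / 98735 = -0.11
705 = 705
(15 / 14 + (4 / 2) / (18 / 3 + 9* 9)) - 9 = -7.91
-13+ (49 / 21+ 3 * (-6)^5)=-70016 / 3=-23338.67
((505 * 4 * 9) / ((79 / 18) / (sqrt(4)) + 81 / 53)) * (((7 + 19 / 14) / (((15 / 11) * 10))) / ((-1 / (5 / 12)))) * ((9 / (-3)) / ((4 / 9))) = 1674102573 / 198884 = 8417.48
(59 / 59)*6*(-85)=-510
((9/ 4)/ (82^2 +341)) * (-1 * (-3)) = 3/ 3140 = 0.00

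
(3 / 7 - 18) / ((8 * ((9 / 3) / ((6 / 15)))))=-41 / 140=-0.29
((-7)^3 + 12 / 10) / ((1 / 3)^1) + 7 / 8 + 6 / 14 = -286747 / 280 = -1024.10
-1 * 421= -421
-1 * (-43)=43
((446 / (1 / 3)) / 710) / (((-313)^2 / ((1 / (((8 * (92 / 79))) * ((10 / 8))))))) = 52851 / 31996675400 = 0.00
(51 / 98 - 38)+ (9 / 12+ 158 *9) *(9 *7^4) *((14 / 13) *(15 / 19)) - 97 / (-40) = 12654297704471 / 484120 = 26138762.51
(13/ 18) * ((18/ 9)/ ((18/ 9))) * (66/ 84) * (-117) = -1859/ 28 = -66.39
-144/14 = -72/7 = -10.29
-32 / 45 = -0.71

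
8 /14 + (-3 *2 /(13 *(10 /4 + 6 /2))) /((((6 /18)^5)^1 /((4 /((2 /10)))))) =-407668 /1001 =-407.26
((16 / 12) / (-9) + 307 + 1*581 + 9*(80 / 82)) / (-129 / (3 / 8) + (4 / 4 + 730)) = 992572 / 428409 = 2.32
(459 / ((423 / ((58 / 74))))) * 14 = 20706 / 1739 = 11.91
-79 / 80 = -0.99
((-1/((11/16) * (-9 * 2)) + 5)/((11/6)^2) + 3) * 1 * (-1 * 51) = -306255/1331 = -230.09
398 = 398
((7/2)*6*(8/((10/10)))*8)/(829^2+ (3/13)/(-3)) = 1456/744511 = 0.00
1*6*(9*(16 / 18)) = 48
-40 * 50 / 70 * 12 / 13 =-2400 / 91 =-26.37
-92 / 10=-46 / 5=-9.20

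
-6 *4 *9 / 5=-216 / 5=-43.20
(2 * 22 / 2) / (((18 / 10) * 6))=55 / 27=2.04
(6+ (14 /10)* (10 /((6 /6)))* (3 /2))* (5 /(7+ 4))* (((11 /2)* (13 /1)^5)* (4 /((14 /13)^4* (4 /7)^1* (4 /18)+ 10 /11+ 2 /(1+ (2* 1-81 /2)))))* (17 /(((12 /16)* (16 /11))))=220861234003892625 /145131596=1521799801.64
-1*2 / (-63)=2 / 63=0.03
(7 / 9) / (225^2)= 7 / 455625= 0.00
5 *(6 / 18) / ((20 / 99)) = 8.25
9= 9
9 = 9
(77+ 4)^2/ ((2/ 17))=111537/ 2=55768.50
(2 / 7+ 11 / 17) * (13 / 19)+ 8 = 19531 / 2261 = 8.64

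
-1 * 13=-13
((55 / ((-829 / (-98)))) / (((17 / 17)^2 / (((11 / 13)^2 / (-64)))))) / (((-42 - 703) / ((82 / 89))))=2673979 / 29726069776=0.00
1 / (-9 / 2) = -2 / 9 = -0.22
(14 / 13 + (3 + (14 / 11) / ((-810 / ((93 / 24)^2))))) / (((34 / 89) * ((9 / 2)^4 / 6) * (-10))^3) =-84731120830568 / 372043898851040398125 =-0.00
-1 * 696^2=-484416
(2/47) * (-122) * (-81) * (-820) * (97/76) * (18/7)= -7074128520/6251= -1131679.49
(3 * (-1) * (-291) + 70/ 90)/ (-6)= -3932/ 27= -145.63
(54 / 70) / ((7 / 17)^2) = 4.55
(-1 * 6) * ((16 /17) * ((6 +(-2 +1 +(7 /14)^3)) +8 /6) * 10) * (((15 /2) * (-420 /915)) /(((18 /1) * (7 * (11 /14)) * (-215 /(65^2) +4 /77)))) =2567110000 /214659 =11959.01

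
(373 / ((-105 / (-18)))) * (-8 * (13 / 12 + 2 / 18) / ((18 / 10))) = -64156 / 189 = -339.45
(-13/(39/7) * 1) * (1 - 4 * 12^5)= 6967289/3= 2322429.67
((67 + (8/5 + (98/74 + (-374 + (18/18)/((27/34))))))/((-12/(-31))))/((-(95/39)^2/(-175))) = -13867601566/601065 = -23071.72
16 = 16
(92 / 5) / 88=23 / 110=0.21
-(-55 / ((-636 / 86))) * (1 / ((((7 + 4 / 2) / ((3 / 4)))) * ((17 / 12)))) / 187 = -215 / 91902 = -0.00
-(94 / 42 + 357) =-7544 / 21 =-359.24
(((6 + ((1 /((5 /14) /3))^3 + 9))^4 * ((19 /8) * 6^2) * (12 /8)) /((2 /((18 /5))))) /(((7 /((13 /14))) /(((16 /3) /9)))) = 148039595644047092167806 /59814453125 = 2474980341869.46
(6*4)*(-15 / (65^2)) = -72 / 845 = -0.09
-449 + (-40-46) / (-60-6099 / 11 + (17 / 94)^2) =-26805627049 / 59719345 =-448.86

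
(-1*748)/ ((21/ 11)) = -391.81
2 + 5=7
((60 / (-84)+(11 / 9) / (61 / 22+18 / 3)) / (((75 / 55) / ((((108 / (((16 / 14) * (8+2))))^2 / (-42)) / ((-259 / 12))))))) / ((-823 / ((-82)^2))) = 3490305687 / 10284825250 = 0.34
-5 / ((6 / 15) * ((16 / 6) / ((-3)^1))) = 225 / 16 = 14.06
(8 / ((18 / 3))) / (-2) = -2 / 3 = -0.67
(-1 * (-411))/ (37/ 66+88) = 27126/ 5845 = 4.64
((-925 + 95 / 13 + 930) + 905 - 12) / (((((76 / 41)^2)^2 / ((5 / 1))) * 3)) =55427302015 / 433708288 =127.80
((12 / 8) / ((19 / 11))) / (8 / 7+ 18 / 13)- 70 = -608797 / 8740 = -69.66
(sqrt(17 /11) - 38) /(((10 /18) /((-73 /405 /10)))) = 1387 /1125 - 73*sqrt(187) /24750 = 1.19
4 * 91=364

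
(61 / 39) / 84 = 61 / 3276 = 0.02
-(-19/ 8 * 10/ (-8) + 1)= -127/ 32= -3.97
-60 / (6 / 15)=-150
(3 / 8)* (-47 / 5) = -141 / 40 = -3.52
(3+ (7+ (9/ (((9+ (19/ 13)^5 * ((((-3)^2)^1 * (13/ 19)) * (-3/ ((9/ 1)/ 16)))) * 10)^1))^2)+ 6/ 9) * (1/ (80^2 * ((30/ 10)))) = 12793021382198267/ 23027398843443840000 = 0.00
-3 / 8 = -0.38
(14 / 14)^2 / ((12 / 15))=5 / 4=1.25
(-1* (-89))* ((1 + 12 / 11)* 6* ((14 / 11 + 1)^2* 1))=7676250 / 1331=5767.28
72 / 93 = 24 / 31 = 0.77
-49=-49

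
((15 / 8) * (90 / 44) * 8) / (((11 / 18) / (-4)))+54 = -17766 / 121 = -146.83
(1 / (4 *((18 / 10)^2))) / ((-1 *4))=-25 / 1296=-0.02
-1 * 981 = -981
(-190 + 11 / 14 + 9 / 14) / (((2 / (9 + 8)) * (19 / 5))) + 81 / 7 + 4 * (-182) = -151385 / 133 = -1138.23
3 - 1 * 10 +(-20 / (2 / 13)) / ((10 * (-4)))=-15 / 4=-3.75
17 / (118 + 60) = 17 / 178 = 0.10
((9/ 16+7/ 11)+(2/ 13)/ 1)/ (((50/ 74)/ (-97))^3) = -28616138165311/ 7150000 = -4002257.09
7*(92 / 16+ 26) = 889 / 4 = 222.25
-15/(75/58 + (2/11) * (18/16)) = -6380/637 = -10.02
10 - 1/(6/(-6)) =11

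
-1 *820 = -820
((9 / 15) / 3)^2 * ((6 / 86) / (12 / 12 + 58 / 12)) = 18 / 37625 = 0.00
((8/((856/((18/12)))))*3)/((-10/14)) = -63/1070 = -0.06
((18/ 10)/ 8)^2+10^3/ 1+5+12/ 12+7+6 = 1019.05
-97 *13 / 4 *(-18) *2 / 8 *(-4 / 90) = -63.05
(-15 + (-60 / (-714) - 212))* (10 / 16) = -135015 / 952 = -141.82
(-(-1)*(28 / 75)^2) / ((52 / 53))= 10388 / 73125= 0.14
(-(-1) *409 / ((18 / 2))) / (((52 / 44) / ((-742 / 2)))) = -1669129 / 117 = -14266.06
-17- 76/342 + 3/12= -611/36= -16.97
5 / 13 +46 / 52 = 33 / 26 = 1.27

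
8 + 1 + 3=12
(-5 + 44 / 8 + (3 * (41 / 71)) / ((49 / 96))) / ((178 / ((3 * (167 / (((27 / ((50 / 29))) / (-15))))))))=-565608125 / 53875794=-10.50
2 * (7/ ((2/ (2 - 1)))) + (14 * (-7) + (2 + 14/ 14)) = -88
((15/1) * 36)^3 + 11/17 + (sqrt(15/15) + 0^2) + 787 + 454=2676909125/17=157465242.65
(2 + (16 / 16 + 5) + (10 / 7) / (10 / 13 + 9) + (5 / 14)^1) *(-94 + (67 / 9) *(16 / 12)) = -17160065 / 24003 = -714.91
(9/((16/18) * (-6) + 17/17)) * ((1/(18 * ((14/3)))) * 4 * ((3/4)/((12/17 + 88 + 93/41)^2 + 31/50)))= -36435675/4065680287942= -0.00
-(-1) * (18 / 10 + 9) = 54 / 5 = 10.80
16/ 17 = 0.94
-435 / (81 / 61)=-8845 / 27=-327.59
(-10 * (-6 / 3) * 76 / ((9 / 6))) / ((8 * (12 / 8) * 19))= 40 / 9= 4.44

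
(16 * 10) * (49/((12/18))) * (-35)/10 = -41160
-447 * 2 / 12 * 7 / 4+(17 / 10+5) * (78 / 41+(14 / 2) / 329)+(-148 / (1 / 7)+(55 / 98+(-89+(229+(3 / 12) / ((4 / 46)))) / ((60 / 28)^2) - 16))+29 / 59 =-316797582671 / 278547850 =-1137.32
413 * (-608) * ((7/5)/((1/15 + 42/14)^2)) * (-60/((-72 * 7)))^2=-280250/529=-529.77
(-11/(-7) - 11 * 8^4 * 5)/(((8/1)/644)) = -36269827/2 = -18134913.50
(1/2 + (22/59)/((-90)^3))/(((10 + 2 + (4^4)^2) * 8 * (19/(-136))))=-182796563/26783207766000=-0.00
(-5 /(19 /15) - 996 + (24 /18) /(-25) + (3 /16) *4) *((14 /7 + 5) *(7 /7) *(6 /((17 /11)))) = -438571133 /16150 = -27156.11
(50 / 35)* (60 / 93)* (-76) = -70.05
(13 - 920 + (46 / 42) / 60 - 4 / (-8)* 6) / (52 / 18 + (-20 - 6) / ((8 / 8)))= 1139017 / 29120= 39.11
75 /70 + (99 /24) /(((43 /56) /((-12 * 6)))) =-232203 /602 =-385.72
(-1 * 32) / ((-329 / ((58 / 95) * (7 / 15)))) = 1856 / 66975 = 0.03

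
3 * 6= 18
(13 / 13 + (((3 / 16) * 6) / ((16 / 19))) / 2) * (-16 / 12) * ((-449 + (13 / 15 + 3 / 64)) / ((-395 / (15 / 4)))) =-9.46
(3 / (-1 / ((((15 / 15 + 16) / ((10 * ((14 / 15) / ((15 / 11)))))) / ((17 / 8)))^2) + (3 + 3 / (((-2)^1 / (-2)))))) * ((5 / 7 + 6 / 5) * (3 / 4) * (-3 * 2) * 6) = -8791740 / 298697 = -29.43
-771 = -771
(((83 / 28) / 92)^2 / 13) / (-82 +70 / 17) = -117113 / 114214976512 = -0.00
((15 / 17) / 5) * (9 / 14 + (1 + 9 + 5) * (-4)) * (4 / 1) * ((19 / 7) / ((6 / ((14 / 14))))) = -15789 / 833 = -18.95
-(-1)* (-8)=-8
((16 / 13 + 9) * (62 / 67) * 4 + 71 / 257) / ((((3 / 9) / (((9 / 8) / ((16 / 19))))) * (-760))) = -230545683 / 1146096640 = -0.20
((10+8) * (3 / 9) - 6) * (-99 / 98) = 0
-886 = -886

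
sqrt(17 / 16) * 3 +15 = 3 * sqrt(17) / 4 +15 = 18.09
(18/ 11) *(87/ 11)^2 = 136242/ 1331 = 102.36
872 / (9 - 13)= -218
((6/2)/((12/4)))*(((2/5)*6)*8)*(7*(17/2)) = 5712/5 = 1142.40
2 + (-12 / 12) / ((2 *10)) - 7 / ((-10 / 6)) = 123 / 20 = 6.15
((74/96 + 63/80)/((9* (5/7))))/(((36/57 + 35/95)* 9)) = 1309/48600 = 0.03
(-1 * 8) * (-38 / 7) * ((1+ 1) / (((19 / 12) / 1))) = 384 / 7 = 54.86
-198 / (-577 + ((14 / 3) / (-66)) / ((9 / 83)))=88209 / 257344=0.34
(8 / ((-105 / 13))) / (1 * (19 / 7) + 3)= -13 / 75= -0.17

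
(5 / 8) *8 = 5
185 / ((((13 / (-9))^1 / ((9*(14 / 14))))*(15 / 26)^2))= -3463.20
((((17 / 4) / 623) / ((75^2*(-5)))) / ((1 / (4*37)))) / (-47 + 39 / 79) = 49691 / 64375368750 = 0.00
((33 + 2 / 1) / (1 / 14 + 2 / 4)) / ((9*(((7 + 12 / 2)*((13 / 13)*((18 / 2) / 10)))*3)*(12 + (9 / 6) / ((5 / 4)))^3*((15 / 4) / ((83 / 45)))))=508375 / 12260698164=0.00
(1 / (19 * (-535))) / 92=-0.00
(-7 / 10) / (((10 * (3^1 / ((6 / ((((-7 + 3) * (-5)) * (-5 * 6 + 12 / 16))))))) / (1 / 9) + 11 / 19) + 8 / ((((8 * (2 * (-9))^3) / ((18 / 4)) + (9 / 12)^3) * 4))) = 17649765 / 663742641064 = 0.00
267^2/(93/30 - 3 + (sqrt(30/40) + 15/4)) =15116.33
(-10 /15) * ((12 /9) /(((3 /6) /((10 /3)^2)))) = -19.75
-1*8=-8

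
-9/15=-3/5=-0.60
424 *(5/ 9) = 2120/ 9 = 235.56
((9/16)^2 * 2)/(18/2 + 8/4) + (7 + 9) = 22609/1408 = 16.06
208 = 208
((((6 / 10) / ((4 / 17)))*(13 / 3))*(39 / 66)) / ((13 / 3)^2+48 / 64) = 25857 / 77330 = 0.33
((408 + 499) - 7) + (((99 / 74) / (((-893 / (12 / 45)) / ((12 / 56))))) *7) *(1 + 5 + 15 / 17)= 2527624917 / 2808485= 900.00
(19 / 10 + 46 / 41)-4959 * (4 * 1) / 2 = -4065141 / 410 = -9914.98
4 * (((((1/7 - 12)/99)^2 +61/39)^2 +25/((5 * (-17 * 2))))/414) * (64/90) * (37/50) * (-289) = -6253709539092150064/1815400733692721175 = -3.44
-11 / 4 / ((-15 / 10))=11 / 6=1.83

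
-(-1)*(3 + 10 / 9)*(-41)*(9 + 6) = -7585 / 3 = -2528.33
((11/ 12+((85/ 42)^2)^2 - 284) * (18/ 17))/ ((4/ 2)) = -828668651/ 5877648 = -140.99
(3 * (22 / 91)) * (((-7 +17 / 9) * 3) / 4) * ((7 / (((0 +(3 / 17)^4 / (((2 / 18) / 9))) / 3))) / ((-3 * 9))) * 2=42261626 / 767637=55.05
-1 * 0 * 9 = 0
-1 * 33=-33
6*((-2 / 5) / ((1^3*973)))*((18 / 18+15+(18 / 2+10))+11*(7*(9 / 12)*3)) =-357 / 695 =-0.51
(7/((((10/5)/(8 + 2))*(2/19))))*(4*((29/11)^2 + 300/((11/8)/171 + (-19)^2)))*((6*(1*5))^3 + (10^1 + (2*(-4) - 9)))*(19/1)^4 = 2175526508480819370310/59756939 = 36406257497239.26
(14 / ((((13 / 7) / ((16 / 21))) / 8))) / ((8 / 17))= 3808 / 39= 97.64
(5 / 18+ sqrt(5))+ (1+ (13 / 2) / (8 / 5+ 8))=563 / 288+ sqrt(5)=4.19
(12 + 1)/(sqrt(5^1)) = 13*sqrt(5)/5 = 5.81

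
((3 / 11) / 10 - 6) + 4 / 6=-1751 / 330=-5.31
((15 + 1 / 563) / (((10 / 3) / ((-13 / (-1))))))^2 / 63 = 3013900201 / 55469575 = 54.33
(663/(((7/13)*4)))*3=25857/28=923.46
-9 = -9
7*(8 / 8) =7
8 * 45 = 360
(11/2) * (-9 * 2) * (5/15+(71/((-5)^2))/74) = -68079/1850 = -36.80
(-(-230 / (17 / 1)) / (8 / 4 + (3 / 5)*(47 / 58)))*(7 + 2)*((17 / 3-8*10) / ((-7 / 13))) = 6761.03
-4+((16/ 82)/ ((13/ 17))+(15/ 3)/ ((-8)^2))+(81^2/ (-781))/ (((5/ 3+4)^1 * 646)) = -536733377457/ 146288322752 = -3.67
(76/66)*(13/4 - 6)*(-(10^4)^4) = 95000000000000000/3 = 31666666666666666.67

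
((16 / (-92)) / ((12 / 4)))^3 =-0.00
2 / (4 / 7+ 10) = 7 / 37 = 0.19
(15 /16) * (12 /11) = 45 /44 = 1.02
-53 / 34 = -1.56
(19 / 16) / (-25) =-19 / 400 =-0.05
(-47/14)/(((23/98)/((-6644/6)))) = 1092938/69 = 15839.68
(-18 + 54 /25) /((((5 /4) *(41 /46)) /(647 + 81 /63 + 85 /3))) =-345108192 /35875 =-9619.74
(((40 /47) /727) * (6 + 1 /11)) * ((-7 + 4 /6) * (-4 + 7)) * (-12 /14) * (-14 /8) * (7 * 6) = -3207960 /375859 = -8.54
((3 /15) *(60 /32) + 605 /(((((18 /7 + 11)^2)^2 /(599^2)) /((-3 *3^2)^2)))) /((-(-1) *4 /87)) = 52889319351992889 /521284000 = 101459702.10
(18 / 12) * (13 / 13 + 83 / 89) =258 / 89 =2.90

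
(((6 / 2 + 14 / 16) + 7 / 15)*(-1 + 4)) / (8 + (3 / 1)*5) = 521 / 920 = 0.57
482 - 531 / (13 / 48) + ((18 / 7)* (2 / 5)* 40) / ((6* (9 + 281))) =-19510018 / 13195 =-1478.59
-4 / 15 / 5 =-4 / 75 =-0.05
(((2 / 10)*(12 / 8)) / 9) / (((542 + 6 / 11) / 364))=1001 / 44760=0.02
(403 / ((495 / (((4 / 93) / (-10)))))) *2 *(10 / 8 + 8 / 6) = -403 / 22275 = -0.02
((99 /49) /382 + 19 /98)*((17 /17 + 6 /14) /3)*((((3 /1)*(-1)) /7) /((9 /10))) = -186400 /4127319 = -0.05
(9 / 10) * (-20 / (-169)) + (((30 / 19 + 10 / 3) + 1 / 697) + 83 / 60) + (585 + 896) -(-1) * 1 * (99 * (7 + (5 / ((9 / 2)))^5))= 689576541255967 / 293679151740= 2348.06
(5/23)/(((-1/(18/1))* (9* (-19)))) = 10/437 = 0.02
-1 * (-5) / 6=5 / 6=0.83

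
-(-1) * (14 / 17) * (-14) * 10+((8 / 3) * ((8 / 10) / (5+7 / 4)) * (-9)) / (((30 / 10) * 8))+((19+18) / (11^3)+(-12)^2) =87409163 / 3054645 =28.62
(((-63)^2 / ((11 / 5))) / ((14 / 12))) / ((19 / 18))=306180 / 209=1464.98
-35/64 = -0.55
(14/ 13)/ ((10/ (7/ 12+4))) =77/ 156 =0.49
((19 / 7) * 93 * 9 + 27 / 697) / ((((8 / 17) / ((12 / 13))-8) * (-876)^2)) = -923715 / 2336958344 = -0.00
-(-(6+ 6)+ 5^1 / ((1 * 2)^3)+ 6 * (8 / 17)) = 8.55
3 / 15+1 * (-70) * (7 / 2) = -1224 / 5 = -244.80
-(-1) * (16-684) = -668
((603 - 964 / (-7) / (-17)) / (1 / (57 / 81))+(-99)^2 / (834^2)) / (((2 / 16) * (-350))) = -20791131397 / 2172743055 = -9.57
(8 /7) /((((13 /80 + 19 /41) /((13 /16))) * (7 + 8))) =4264 /43113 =0.10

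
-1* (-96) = 96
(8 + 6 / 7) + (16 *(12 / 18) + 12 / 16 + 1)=1787 / 84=21.27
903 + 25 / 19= 17182 / 19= 904.32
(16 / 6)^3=512 / 27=18.96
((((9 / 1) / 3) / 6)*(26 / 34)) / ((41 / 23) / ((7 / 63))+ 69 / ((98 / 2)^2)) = 717899 / 30176904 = 0.02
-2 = -2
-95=-95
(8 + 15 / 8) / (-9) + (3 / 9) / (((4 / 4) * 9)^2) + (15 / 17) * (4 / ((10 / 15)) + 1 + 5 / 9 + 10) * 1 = 14.40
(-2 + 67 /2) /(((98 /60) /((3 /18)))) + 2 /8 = 97 /28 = 3.46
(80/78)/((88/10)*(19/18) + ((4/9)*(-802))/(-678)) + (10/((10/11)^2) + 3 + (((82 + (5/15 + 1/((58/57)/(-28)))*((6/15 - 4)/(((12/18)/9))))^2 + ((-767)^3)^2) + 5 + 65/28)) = 23328949964183095998975995707/114583743820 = 203597379405150387.58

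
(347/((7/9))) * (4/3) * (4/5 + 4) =99936/35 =2855.31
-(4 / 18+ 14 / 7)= -20 / 9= -2.22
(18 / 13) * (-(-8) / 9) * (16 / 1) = 256 / 13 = 19.69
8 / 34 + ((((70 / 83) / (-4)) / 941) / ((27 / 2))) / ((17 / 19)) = 8434459 / 35849277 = 0.24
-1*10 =-10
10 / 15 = 0.67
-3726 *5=-18630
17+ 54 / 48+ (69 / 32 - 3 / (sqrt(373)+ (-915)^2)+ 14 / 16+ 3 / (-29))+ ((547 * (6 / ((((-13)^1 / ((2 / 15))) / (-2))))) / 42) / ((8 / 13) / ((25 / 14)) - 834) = 3 * sqrt(373) / 700945700252+ 47973974803782800813 / 2278953913618516512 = 21.05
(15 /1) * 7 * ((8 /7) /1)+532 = 652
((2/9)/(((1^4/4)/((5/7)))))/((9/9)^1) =40/63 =0.63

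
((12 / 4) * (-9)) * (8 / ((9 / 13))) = -312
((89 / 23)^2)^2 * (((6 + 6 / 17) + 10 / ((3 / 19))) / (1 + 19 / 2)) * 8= 3567774792224 / 299709711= 11904.10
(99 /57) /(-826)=-33 /15694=-0.00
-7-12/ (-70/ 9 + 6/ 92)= -17383/ 3193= -5.44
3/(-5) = -0.60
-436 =-436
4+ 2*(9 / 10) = 29 / 5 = 5.80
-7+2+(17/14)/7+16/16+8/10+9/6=-374/245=-1.53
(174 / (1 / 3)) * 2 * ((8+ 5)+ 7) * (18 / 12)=31320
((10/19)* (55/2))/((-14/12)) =-1650/133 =-12.41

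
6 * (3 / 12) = 3 / 2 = 1.50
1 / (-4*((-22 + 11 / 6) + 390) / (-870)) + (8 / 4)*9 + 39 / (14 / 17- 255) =18.43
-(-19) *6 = 114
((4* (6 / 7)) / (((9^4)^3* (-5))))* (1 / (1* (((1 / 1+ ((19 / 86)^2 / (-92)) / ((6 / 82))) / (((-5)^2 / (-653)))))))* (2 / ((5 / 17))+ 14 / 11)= 805631488 / 1065849270029090139285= 0.00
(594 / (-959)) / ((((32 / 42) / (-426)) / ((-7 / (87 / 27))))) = -11956329 / 15892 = -752.35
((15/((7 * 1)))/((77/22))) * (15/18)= 25/49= 0.51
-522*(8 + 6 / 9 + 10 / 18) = -4814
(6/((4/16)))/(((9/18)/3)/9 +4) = 1296/217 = 5.97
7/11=0.64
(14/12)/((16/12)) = 7/8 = 0.88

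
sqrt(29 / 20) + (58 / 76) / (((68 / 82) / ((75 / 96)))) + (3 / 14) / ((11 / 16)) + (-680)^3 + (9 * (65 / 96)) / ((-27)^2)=-243240690408518857 / 773587584 + sqrt(145) / 10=-314431997.76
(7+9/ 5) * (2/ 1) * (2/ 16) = 11/ 5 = 2.20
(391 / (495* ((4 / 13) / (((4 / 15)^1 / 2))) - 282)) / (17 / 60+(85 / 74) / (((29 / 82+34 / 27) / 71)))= 197529865 / 22098863564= 0.01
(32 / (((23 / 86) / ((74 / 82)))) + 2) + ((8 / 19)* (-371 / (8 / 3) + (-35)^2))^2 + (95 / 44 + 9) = 3132965479081 / 14978612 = 209162.60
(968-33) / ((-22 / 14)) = -595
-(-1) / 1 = 1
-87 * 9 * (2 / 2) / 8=-783 / 8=-97.88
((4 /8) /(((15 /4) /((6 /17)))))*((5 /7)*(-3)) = -12 /119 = -0.10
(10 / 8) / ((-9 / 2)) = -5 / 18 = -0.28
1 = 1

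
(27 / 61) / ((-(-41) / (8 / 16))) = 27 / 5002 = 0.01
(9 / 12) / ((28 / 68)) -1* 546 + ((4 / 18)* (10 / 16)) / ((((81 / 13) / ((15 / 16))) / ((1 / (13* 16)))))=-947863121 / 1741824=-544.18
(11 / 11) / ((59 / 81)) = 81 / 59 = 1.37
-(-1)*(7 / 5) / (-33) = -7 / 165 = -0.04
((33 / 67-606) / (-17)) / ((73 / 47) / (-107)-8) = -68007167 / 15302465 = -4.44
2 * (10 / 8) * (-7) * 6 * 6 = -630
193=193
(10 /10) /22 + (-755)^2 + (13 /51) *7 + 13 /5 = 3197865101 /5610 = 570029.43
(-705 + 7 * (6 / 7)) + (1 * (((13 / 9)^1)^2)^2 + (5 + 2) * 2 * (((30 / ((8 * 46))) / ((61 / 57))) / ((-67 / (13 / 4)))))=-6855180711853 / 9867848976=-694.70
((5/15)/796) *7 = 7/2388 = 0.00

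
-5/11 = -0.45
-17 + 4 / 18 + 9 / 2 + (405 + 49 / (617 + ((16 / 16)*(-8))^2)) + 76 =468.79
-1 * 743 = -743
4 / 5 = 0.80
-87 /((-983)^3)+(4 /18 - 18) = -151977933137 /8548758783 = -17.78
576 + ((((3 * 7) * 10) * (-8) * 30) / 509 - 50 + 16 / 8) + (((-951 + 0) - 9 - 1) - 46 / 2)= -555.02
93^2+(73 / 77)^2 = 51285250 / 5929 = 8649.90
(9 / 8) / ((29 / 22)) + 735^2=62666199 / 116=540225.85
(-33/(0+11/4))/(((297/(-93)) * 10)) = 62/165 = 0.38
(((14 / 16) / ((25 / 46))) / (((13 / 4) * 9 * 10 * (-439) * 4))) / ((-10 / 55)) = 1771 / 102726000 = 0.00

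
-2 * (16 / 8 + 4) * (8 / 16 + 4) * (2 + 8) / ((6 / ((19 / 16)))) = -855 / 8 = -106.88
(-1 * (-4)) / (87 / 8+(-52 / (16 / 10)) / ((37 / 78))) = -1184 / 17061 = -0.07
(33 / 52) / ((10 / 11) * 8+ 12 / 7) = 2541 / 35984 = 0.07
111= 111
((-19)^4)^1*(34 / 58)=2215457 / 29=76395.07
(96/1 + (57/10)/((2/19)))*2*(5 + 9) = 21021/5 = 4204.20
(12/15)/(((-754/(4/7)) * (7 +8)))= -8/197925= -0.00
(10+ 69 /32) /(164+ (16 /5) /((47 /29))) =91415 /1248128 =0.07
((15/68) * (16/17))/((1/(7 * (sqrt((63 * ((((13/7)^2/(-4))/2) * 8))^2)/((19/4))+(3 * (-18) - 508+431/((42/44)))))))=-516560/5491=-94.07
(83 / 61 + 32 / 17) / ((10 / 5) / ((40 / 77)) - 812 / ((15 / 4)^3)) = -0.28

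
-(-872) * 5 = 4360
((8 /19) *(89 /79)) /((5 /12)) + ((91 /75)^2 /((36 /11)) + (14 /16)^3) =87857154523 /38905920000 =2.26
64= 64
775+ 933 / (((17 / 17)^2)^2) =1708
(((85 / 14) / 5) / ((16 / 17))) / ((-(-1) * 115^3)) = 289 / 340676000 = 0.00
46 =46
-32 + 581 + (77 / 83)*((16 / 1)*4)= 50495 / 83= 608.37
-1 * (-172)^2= -29584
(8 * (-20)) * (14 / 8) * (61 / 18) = -8540 / 9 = -948.89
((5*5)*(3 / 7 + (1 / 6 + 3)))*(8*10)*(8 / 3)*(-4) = -4832000 / 63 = -76698.41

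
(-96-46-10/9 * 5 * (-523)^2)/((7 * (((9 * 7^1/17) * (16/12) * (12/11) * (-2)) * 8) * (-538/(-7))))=79929223/2440368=32.75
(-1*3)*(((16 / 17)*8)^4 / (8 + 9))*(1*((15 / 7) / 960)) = -12582912 / 9938999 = -1.27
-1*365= -365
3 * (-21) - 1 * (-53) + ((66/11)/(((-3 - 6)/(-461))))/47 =-488/141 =-3.46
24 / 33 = 8 / 11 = 0.73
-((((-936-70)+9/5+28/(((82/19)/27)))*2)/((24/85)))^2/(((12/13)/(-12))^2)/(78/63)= -759603021803899/161376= -4707038356.41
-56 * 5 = -280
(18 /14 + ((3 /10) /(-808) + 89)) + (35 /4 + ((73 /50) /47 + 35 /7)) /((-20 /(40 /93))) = 111237065069 /1236118800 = 89.99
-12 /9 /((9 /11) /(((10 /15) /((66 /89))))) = -356 /243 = -1.47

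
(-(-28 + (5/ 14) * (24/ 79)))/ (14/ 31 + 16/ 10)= 1195360/ 87927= 13.59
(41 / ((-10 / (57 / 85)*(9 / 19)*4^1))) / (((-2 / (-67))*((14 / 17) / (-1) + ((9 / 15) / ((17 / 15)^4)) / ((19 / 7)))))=92569139449 / 1313079600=70.50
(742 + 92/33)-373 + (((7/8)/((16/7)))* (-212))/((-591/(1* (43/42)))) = 464238139/1248192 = 371.93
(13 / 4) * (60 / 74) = 2.64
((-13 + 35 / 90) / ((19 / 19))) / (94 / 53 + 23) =-12031 / 23634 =-0.51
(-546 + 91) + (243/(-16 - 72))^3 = -324418667/681472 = -476.06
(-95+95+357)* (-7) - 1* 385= -2884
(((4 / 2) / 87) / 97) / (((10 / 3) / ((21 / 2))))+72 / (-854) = -1003713 / 12011510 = -0.08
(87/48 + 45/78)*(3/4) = 1491/832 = 1.79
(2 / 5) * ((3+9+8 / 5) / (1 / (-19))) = -2584 / 25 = -103.36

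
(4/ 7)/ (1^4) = 4/ 7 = 0.57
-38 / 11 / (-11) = 38 / 121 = 0.31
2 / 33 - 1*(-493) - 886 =-12967 / 33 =-392.94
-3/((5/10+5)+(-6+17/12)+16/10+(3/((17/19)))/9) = -3060/2947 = -1.04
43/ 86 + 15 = 31/ 2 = 15.50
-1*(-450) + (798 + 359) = 1607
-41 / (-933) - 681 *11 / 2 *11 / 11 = -3745.46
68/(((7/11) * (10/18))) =6732/35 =192.34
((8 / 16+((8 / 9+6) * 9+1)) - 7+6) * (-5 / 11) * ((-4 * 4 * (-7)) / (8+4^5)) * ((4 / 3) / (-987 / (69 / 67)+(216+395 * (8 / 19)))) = 1529500 / 214335693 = 0.01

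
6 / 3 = 2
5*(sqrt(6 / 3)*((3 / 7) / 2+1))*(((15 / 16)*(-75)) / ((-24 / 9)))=226.40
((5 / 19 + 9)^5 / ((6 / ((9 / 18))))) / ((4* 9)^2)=2638659584 / 601692057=4.39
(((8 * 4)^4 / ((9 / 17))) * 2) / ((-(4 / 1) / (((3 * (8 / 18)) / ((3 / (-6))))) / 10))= 713031680 / 27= 26408580.74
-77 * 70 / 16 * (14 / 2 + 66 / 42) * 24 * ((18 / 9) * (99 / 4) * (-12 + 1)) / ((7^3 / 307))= 1654898850 / 49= 33773445.92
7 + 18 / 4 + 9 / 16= 193 / 16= 12.06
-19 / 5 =-3.80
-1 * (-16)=16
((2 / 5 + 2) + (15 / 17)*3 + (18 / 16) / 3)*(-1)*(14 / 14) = -3687 / 680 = -5.42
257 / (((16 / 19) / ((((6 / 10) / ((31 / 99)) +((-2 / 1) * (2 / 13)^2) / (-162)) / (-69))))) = -19855513399 / 2342461680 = -8.48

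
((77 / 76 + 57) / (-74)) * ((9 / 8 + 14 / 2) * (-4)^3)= 286585 / 703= 407.66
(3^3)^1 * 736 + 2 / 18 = 178849 / 9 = 19872.11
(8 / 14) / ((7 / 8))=32 / 49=0.65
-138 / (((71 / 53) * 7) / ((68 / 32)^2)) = -1056873 / 15904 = -66.45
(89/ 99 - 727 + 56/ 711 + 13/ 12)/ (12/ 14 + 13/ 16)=-434.19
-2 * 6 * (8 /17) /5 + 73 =6109 /85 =71.87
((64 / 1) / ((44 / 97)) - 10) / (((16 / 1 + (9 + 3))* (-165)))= -103 / 3630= -0.03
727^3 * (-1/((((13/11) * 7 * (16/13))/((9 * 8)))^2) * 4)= -3765941953983/49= -76855958244.55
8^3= 512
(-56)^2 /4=784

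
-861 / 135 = -287 / 45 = -6.38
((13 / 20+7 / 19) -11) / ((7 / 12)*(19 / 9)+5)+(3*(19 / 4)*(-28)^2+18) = 715330239 / 63935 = 11188.40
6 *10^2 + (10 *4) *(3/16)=1215/2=607.50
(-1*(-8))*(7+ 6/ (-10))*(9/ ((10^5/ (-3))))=-216/ 15625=-0.01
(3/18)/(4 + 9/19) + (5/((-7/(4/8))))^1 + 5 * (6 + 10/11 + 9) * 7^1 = 10926844/19635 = 556.50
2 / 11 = 0.18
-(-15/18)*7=35/6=5.83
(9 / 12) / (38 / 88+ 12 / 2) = 33 / 283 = 0.12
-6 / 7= -0.86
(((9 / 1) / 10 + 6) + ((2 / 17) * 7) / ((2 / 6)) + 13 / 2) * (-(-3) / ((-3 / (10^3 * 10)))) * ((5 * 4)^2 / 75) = -43168000 / 51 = -846431.37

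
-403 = -403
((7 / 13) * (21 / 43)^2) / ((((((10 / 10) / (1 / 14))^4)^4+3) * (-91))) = -441 / 680569036952010102885859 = -0.00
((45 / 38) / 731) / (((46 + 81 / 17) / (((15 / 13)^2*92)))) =465750 / 119156999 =0.00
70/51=1.37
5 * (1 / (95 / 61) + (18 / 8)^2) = 8671 / 304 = 28.52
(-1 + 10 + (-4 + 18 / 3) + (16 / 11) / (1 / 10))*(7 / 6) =1967 / 66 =29.80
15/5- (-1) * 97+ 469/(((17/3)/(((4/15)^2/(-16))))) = 127031/1275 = 99.63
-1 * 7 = -7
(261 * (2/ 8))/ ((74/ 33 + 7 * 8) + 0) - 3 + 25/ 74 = -438587/ 284456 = -1.54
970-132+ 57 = 895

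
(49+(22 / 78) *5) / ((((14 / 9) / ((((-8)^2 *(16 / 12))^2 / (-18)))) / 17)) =-547586048 / 2457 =-222867.74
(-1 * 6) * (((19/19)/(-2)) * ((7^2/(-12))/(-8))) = 1.53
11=11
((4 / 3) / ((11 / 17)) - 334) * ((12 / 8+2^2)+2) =-27385 / 11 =-2489.55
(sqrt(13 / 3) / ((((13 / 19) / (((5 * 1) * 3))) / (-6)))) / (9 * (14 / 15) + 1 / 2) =-5700 * sqrt(39) / 1157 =-30.77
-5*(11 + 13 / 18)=-1055 / 18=-58.61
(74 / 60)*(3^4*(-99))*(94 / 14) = -4648347 / 70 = -66404.96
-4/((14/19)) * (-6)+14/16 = 1873/56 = 33.45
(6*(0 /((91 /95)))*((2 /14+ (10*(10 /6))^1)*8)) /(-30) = 0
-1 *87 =-87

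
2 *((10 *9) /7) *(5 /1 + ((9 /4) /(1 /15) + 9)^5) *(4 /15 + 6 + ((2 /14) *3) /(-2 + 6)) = 1174221946192101 /50176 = 23402063659.76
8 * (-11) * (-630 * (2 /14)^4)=7920 /343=23.09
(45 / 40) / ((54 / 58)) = 29 / 24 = 1.21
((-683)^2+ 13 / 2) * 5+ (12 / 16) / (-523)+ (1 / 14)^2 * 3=59774401248 / 25627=2332477.51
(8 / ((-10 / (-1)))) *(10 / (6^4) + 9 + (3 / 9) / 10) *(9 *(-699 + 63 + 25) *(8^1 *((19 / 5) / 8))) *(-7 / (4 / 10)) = 2380437059 / 900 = 2644930.07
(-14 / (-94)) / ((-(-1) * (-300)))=-7 / 14100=-0.00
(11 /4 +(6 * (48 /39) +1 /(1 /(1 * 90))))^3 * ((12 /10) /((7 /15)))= 2581827.17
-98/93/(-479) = 98/44547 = 0.00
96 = 96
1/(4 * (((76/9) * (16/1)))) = 9/4864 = 0.00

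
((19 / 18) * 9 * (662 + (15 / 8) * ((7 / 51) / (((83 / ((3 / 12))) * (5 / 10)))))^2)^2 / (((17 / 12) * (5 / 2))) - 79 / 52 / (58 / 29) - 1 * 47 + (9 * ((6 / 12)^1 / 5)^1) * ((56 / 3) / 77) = 1545320270373046883243595756029569 / 315749701617381244928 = 4894130580194.92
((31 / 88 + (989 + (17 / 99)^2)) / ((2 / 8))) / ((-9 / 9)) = -3957.53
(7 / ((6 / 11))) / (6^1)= 77 / 36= 2.14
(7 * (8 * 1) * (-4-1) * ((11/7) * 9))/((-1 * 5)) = 792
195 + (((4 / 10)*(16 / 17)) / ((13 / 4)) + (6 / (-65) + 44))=20317 / 85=239.02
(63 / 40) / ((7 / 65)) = 117 / 8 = 14.62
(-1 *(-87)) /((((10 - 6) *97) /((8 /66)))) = 29 /1067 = 0.03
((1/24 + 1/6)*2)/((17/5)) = 25/204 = 0.12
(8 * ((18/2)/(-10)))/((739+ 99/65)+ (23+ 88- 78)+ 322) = -468/71209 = -0.01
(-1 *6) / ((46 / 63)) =-8.22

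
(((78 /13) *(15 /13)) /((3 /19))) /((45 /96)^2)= 38912 /195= 199.55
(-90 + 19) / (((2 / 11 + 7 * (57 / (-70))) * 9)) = 7810 / 5463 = 1.43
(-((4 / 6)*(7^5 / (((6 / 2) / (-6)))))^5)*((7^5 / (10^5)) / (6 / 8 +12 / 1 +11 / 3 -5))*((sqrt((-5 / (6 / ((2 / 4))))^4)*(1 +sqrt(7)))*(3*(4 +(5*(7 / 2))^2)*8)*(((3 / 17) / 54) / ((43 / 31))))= 408052216622692640422676259896 / 1610452125 +408052216622692640422676259896*sqrt(7) / 1610452125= 923751088679518504654.82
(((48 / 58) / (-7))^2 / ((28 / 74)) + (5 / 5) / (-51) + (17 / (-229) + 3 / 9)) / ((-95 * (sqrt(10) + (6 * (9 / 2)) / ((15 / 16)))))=-1176356760 / 11502750299537 + 245074325 * sqrt(10) / 69016501797222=-0.00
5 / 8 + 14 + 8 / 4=133 / 8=16.62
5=5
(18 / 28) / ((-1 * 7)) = -9 / 98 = -0.09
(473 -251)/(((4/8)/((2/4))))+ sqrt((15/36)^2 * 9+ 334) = sqrt(5369)/4+ 222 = 240.32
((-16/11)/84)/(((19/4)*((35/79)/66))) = -2528/4655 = -0.54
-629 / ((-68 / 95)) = 3515 / 4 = 878.75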